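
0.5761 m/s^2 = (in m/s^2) 0.5761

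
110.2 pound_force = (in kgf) 49.99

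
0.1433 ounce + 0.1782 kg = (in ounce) 6.429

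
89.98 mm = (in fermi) 8.998e+13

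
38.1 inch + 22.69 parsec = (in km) 7.001e+14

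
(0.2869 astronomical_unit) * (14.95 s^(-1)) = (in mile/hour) 1.435e+12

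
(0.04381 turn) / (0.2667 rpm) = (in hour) 0.002738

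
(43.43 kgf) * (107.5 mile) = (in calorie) 1.761e+07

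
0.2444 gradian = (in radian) 0.003839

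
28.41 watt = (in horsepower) 0.0381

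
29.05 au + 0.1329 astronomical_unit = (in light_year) 0.0004615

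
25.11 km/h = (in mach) 0.02048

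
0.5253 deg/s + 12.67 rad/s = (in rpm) 121.1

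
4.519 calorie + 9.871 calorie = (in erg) 6.021e+08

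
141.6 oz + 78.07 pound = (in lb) 86.92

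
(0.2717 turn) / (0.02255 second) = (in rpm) 722.9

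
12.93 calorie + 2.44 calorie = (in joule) 64.31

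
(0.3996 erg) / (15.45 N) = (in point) 7.332e-06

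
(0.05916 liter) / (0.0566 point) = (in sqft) 31.89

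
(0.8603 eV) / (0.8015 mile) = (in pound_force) 2.402e-23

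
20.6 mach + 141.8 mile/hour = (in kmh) 2.548e+04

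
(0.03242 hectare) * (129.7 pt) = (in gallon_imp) 3263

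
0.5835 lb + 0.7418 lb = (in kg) 0.6011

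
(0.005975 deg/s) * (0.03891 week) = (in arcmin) 8436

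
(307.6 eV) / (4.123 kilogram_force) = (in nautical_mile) 6.581e-22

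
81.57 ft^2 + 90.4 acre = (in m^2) 3.658e+05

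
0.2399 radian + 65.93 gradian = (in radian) 1.276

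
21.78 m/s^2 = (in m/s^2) 21.78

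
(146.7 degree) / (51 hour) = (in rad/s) 1.395e-05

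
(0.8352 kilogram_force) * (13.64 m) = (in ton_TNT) 2.67e-08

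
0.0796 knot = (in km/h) 0.1474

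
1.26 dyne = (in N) 1.26e-05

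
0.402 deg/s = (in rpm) 0.067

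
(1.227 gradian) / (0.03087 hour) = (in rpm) 0.001656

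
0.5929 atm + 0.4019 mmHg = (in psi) 8.721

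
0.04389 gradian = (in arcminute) 2.37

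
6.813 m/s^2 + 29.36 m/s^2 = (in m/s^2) 36.17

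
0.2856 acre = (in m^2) 1156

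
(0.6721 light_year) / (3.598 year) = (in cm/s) 5.604e+09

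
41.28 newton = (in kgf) 4.209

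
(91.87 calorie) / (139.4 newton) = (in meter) 2.757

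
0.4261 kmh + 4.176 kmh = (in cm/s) 127.8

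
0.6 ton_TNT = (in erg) 2.51e+16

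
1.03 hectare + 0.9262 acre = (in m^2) 1.405e+04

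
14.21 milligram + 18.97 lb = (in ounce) 303.5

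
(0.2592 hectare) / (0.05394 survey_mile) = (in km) 0.02986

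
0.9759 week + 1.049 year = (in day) 389.7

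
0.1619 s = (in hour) 4.497e-05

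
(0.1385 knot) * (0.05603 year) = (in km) 125.9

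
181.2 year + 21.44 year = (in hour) 1.775e+06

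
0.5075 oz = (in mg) 1.439e+04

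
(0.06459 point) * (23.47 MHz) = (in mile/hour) 1196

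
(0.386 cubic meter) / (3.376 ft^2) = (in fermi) 1.231e+15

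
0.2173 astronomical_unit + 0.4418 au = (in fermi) 9.86e+25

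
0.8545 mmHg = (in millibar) 1.139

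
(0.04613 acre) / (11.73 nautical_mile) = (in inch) 0.3383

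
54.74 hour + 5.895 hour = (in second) 2.183e+05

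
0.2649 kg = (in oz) 9.344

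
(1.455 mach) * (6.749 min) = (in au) 1.341e-06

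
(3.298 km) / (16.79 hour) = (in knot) 0.1061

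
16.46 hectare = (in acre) 40.67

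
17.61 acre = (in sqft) 7.671e+05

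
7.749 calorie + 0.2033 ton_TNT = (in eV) 5.309e+27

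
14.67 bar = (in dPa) 1.467e+07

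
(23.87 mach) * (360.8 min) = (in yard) 1.924e+08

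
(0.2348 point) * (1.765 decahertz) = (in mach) 4.294e-06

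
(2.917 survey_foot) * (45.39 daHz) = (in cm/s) 4.036e+04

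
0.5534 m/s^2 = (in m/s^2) 0.5534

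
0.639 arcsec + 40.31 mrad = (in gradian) 2.566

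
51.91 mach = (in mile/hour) 3.954e+04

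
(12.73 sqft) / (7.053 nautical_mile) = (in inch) 0.003565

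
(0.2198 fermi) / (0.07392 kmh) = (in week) 1.77e-20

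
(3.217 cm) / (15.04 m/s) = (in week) 3.537e-09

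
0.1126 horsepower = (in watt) 83.97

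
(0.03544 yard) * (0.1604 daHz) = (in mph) 0.1163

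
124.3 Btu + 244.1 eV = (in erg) 1.311e+12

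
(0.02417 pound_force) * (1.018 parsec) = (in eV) 2.108e+34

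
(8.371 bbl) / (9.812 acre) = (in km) 3.352e-08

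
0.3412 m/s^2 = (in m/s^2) 0.3412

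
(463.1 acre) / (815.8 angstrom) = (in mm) 2.297e+16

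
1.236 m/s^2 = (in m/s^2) 1.236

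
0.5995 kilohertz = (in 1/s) 599.5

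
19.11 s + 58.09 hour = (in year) 0.006632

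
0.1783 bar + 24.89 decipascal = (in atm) 0.176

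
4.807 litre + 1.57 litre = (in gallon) 1.685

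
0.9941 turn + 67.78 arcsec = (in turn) 0.9942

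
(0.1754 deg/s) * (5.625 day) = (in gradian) 9.472e+04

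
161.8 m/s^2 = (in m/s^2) 161.8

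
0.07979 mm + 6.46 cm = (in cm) 6.468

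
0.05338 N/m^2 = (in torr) 0.0004004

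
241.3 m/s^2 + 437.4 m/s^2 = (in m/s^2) 678.7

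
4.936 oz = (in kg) 0.1399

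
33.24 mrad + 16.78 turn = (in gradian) 6714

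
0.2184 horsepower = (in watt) 162.9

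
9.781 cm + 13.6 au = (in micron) 2.035e+18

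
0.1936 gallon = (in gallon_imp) 0.1612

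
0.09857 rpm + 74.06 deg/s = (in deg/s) 74.65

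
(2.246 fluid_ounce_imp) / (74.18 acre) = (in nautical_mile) 1.148e-13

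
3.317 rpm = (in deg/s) 19.9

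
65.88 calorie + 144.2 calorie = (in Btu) 0.8331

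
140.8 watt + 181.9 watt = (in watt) 322.7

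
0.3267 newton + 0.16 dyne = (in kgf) 0.03331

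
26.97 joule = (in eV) 1.683e+20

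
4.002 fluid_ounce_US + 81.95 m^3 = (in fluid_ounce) 2.771e+06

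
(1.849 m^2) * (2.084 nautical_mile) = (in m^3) 7136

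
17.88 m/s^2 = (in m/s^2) 17.88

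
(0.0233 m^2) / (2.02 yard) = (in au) 8.432e-14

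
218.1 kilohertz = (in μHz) 2.181e+11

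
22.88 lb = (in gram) 1.038e+04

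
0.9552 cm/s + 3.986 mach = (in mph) 3036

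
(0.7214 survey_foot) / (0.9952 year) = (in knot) 1.362e-08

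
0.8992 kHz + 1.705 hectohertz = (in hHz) 10.7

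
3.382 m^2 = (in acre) 0.0008357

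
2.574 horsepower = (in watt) 1919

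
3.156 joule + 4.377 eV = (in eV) 1.97e+19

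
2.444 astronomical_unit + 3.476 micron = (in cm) 3.656e+13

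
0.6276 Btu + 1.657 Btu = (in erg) 2.41e+10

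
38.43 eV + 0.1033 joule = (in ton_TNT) 2.469e-11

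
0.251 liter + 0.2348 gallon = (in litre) 1.14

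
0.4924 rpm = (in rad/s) 0.05156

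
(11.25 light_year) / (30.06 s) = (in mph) 7.92e+15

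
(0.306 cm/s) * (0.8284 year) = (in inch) 3.147e+06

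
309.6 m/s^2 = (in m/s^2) 309.6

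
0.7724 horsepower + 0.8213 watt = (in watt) 576.8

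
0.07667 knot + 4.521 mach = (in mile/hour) 3444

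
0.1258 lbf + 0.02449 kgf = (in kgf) 0.08155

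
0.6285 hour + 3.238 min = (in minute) 40.95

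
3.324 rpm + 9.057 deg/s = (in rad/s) 0.5062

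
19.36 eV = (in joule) 3.102e-18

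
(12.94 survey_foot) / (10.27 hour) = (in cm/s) 0.01067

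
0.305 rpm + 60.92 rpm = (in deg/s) 367.3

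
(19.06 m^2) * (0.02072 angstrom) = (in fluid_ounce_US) 1.335e-06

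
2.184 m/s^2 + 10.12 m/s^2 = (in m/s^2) 12.3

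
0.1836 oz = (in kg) 0.005205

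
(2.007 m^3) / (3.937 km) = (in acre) 1.26e-07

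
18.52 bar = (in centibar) 1852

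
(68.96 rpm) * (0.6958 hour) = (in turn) 2879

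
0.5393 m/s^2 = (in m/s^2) 0.5393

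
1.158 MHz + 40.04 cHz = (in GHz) 0.001158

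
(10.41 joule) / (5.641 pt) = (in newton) 5231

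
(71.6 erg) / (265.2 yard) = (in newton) 2.953e-08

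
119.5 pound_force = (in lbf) 119.5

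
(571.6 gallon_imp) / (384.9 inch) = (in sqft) 2.861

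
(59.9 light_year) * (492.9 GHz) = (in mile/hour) 6.248e+29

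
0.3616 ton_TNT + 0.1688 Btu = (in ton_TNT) 0.3616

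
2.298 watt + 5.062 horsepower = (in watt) 3777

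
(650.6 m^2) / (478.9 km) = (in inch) 0.05349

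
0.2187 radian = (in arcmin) 751.8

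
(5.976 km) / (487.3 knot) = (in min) 0.3973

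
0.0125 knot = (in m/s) 0.006431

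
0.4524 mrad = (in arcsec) 93.31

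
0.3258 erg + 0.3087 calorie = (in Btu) 0.001224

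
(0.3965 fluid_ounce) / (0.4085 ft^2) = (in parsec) 1.001e-20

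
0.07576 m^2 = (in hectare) 7.576e-06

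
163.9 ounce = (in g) 4646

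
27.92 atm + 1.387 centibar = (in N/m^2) 2.83e+06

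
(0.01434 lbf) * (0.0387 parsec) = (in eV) 4.754e+32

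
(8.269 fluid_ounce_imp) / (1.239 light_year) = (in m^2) 2.004e-20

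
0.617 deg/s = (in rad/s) 0.01077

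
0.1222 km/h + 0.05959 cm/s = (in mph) 0.07726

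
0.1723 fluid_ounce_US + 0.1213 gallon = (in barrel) 0.00292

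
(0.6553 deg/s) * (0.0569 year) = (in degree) 1.176e+06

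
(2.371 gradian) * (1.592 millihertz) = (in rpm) 0.0005662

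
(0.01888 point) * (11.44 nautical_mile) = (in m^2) 0.1411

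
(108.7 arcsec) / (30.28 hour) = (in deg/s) 2.77e-07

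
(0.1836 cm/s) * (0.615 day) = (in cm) 9756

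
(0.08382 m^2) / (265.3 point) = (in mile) 0.0005565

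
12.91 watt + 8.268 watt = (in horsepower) 0.0284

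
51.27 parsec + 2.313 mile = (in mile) 9.83e+14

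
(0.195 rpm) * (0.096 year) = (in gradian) 3.936e+06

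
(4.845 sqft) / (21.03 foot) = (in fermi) 7.022e+13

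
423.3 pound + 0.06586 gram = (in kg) 192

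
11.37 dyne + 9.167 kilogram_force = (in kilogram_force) 9.167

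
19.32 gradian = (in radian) 0.3035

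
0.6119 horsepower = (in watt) 456.3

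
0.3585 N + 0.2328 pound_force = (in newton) 1.394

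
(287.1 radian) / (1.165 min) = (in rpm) 39.22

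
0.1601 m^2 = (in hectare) 1.601e-05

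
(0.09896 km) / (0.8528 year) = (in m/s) 3.68e-06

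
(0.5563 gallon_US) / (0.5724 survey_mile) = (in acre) 5.649e-10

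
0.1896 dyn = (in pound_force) 4.262e-07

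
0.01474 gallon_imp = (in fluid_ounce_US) 2.266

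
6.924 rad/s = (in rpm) 66.12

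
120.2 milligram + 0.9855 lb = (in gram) 447.1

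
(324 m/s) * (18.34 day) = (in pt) 1.455e+12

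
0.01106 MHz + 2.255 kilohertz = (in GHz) 1.332e-05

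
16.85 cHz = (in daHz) 0.01685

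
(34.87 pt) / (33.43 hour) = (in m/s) 1.022e-07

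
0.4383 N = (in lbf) 0.09853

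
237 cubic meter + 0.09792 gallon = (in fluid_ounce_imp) 8.341e+06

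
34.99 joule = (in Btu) 0.03316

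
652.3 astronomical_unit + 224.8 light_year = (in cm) 2.127e+20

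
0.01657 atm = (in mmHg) 12.59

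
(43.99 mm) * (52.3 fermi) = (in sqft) 2.476e-14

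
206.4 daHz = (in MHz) 0.002064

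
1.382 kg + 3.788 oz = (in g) 1489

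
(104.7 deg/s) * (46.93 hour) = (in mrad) 3.087e+08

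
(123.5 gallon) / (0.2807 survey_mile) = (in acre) 2.557e-07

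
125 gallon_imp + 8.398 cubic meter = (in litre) 8966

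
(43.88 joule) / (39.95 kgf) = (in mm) 112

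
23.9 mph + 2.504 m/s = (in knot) 25.64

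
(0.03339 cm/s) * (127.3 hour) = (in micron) 1.53e+08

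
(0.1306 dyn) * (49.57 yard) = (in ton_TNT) 1.415e-14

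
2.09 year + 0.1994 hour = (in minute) 1.099e+06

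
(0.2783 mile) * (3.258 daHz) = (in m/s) 1.459e+04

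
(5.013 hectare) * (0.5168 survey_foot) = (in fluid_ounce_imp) 2.779e+08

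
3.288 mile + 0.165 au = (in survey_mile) 1.534e+07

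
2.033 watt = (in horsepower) 0.002726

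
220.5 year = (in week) 1.15e+04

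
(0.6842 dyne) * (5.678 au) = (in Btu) 5508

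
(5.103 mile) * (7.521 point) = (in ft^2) 234.5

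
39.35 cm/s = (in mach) 0.001156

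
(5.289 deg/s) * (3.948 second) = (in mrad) 364.4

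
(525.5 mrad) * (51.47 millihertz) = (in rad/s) 0.02705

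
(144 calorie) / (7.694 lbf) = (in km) 0.0176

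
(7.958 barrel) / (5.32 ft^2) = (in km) 0.00256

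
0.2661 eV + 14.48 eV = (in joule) 2.363e-18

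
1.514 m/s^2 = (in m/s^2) 1.514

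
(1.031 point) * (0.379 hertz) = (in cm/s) 0.01378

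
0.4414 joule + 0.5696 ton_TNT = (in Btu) 2.259e+06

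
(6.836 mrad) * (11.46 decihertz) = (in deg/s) 0.4489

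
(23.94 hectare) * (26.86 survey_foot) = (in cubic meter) 1.96e+06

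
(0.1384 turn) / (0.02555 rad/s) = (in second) 34.03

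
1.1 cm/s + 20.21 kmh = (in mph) 12.58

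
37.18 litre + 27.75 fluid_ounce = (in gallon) 10.04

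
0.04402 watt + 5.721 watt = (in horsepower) 0.007731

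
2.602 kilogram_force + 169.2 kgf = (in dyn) 1.685e+08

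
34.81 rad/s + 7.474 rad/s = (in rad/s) 42.28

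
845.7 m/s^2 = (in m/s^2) 845.7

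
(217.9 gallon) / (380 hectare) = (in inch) 8.546e-06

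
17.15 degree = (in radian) 0.2993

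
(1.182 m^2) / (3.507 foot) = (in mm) 1106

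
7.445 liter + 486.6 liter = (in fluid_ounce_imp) 1.739e+04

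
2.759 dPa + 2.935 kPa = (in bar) 0.02935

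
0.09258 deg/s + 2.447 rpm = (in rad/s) 0.2579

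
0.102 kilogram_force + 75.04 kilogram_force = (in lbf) 165.7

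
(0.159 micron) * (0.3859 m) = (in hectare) 6.136e-12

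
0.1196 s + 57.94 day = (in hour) 1391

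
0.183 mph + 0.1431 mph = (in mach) 0.0004281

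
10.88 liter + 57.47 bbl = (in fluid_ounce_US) 3.093e+05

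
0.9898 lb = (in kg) 0.449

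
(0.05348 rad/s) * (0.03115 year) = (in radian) 5.254e+04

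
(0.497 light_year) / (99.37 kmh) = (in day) 1.972e+09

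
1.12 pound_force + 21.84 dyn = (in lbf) 1.12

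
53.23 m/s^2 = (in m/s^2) 53.23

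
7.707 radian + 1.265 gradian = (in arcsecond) 1.594e+06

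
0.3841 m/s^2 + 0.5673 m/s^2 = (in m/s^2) 0.9514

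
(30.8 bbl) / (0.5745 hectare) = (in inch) 0.03356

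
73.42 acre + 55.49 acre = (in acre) 128.9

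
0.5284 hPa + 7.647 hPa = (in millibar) 8.175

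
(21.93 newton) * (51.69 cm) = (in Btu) 0.01074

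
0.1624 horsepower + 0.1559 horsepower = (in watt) 237.4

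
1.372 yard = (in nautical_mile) 0.0006774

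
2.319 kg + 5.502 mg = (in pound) 5.113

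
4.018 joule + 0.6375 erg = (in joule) 4.018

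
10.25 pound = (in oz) 164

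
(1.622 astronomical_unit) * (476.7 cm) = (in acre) 2.858e+08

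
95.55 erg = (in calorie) 2.284e-06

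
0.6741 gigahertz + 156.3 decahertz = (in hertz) 6.741e+08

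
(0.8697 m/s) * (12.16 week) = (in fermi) 6.396e+21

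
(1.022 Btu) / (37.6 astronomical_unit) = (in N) 1.917e-10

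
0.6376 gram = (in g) 0.6376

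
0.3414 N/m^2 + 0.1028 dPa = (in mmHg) 0.002638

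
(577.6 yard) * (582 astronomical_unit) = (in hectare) 4.598e+12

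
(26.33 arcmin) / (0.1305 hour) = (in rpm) 0.0001557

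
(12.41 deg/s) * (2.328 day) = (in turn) 6934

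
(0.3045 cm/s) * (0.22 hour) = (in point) 6836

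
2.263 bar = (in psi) 32.82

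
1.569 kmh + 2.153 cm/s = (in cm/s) 45.74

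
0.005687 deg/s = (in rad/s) 9.926e-05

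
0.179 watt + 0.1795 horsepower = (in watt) 134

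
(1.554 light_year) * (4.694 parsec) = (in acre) 5.262e+29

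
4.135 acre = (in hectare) 1.673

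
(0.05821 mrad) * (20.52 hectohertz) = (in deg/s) 6.844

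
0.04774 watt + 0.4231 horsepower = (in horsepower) 0.4232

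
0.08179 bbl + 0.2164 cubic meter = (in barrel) 1.443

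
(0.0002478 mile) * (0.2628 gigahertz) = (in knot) 2.037e+08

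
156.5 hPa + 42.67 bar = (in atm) 42.27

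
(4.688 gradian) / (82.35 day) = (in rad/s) 1.035e-08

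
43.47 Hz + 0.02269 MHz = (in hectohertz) 227.3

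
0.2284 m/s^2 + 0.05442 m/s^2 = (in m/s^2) 0.2828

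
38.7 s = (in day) 0.0004479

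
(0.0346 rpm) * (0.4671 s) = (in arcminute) 5.818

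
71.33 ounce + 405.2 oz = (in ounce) 476.5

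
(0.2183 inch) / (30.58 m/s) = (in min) 3.022e-06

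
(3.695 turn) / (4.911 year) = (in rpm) 1.431e-06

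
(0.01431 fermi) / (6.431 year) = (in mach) 2.072e-28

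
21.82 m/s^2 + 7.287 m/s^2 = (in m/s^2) 29.11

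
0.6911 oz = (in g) 19.59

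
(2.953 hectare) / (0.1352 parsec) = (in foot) 2.322e-11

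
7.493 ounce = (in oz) 7.493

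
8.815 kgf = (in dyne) 8.645e+06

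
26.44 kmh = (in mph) 16.43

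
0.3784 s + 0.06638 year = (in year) 0.06638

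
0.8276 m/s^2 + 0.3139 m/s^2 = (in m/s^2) 1.141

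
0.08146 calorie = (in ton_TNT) 8.146e-11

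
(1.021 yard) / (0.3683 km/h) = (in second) 9.126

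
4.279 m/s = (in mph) 9.572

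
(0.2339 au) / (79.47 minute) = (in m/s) 7.338e+06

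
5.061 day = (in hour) 121.5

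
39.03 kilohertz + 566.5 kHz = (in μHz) 6.055e+11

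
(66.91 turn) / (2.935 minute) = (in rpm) 22.8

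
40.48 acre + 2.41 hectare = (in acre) 46.44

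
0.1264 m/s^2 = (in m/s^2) 0.1264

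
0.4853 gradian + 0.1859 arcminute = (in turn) 0.001222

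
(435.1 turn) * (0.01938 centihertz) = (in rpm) 5.059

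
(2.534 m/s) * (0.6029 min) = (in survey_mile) 0.05696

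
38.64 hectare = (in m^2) 3.864e+05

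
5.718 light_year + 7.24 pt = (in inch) 2.13e+18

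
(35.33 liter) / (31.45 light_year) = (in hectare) 1.187e-23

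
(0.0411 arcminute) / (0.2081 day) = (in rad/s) 6.649e-10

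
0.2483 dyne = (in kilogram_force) 2.532e-07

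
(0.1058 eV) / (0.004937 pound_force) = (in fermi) 0.0007719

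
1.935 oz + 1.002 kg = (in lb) 2.33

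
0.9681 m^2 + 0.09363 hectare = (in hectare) 0.09373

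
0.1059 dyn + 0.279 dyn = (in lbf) 8.653e-07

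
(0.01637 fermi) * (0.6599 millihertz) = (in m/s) 1.08e-20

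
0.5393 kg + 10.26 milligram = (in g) 539.3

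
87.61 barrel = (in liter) 1.393e+04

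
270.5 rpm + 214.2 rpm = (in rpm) 484.7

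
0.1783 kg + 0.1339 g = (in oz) 6.294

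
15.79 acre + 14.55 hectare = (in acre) 51.74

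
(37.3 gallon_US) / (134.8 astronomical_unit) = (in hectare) 7.002e-19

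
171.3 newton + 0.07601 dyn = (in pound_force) 38.51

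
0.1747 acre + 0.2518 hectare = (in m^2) 3225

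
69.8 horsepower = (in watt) 5.205e+04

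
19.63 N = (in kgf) 2.002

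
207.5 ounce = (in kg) 5.883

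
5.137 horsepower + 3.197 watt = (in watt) 3834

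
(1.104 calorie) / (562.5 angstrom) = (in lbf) 1.846e+07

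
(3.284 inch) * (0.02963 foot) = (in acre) 1.862e-07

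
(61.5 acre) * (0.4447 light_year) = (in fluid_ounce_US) 3.541e+25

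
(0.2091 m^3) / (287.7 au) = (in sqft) 5.229e-14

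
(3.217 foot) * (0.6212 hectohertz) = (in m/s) 60.91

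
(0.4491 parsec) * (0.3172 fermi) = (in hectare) 0.0004396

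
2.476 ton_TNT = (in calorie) 2.476e+09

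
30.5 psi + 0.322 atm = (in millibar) 2429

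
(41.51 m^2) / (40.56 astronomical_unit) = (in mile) 4.251e-15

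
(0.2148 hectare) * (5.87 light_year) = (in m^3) 1.193e+20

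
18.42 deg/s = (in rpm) 3.07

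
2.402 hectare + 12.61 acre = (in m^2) 7.505e+04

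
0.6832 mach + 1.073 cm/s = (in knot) 452.2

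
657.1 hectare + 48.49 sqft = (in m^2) 6.571e+06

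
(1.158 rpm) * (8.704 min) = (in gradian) 4032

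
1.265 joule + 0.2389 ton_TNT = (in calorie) 2.389e+08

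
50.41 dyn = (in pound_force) 0.0001133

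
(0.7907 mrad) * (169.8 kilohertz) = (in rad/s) 134.3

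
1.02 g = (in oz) 0.03598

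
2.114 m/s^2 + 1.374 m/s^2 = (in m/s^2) 3.488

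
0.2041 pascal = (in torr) 0.001531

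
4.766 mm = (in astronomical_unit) 3.186e-14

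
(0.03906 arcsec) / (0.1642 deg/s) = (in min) 1.101e-06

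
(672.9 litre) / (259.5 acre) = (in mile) 3.981e-10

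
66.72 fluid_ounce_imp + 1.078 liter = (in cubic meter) 0.002974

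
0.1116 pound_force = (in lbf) 0.1116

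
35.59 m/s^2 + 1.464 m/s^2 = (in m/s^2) 37.05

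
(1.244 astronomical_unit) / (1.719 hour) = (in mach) 8.832e+04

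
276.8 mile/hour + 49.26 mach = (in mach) 49.62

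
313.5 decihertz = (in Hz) 31.35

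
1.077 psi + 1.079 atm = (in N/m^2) 1.168e+05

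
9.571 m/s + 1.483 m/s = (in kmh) 39.79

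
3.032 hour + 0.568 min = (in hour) 3.041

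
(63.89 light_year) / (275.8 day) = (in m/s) 2.537e+10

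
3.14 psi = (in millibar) 216.5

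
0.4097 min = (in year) 7.795e-07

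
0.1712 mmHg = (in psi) 0.00331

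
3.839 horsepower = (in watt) 2863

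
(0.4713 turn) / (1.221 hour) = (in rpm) 0.006433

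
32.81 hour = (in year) 0.003745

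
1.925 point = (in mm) 0.6791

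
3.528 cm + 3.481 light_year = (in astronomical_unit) 2.201e+05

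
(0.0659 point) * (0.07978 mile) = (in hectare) 2.985e-07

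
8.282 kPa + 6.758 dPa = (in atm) 0.08174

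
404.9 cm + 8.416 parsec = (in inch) 1.022e+19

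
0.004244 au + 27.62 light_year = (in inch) 1.029e+19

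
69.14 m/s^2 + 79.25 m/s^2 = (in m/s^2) 148.4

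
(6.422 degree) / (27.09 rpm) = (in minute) 0.0006585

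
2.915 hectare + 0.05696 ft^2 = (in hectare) 2.915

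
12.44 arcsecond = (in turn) 9.599e-06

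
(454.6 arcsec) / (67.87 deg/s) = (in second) 0.001861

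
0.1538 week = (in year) 0.00295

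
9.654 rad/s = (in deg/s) 553.1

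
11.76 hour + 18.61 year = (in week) 970.4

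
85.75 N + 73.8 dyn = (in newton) 85.75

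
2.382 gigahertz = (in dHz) 2.382e+10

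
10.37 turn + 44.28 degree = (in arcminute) 2.266e+05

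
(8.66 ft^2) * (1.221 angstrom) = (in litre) 9.823e-08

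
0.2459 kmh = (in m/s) 0.06831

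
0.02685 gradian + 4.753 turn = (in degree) 1711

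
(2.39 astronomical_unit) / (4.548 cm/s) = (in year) 2.493e+05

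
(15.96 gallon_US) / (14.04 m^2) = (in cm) 0.4303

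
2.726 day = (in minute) 3925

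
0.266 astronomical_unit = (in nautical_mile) 2.149e+07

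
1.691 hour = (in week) 0.01007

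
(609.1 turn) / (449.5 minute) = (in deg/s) 8.13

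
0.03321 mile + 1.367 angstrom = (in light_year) 5.649e-15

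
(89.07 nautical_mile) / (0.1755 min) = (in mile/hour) 3.504e+04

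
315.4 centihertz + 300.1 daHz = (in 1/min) 1.802e+05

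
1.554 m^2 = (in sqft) 16.73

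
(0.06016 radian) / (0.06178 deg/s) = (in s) 55.79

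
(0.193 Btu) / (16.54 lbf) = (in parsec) 8.969e-17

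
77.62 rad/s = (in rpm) 741.2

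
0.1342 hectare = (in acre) 0.3316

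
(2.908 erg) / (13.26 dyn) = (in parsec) 7.107e-20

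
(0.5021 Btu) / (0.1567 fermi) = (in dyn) 3.381e+23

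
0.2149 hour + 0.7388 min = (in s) 818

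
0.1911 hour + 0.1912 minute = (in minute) 11.66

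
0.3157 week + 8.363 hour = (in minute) 3684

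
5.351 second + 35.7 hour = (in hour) 35.7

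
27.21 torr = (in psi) 0.5262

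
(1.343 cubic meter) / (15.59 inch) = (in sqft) 36.51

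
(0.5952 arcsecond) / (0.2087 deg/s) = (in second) 0.0007922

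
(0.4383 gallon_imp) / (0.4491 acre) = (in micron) 1.096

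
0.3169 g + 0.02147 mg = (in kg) 0.0003169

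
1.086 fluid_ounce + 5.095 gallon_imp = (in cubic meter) 0.02319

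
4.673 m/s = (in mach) 0.01372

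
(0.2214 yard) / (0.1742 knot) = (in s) 2.259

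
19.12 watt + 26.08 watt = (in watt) 45.2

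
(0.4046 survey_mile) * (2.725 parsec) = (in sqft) 5.893e+20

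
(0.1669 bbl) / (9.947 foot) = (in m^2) 0.008752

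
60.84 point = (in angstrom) 2.146e+08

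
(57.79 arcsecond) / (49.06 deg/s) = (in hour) 9.089e-08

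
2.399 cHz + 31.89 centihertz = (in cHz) 34.29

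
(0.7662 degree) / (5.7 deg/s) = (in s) 0.1344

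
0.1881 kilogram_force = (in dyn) 1.845e+05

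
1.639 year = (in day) 598.2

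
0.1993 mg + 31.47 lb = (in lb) 31.47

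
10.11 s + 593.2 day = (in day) 593.2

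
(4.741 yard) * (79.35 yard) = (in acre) 0.07773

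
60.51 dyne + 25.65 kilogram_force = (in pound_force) 56.55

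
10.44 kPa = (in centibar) 10.44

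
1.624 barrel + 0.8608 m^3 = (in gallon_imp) 246.1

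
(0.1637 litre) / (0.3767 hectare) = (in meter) 4.346e-08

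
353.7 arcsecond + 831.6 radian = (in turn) 132.4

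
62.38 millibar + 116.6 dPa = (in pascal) 6250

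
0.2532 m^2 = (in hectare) 2.532e-05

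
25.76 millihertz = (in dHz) 0.2576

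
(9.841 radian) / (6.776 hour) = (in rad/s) 0.0004034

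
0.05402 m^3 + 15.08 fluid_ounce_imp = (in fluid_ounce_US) 1841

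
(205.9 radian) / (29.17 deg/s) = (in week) 0.0006687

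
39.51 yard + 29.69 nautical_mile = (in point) 1.56e+08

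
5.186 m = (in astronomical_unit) 3.467e-11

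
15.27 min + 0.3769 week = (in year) 0.007257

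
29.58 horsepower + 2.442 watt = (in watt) 2.206e+04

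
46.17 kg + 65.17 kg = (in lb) 245.5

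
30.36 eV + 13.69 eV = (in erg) 7.058e-11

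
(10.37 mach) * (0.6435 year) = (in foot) 2.351e+11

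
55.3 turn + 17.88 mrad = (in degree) 1.991e+04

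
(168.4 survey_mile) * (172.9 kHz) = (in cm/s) 4.686e+12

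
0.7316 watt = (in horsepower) 0.0009811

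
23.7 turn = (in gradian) 9480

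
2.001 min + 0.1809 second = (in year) 3.813e-06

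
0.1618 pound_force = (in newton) 0.7197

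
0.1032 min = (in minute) 0.1032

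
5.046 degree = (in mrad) 88.07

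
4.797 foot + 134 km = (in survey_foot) 4.396e+05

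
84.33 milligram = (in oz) 0.002975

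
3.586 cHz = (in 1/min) 2.152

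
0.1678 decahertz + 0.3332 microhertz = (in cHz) 167.8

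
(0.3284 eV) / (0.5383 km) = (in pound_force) 2.197e-23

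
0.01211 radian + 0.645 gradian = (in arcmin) 76.46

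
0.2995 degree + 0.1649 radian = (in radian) 0.1701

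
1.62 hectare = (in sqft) 1.744e+05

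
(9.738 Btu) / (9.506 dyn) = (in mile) 6.716e+04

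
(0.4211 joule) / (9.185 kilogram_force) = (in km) 4.675e-06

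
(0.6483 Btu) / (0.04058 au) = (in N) 1.127e-07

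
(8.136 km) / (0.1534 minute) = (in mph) 1977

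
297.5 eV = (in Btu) 4.518e-20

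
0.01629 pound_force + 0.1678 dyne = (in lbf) 0.01629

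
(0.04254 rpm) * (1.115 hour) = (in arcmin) 6.147e+04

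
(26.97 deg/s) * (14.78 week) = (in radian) 4.208e+06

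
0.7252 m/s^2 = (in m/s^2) 0.7252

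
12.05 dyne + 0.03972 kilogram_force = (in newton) 0.3896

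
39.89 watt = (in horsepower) 0.05349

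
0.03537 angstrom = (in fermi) 3537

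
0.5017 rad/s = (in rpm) 4.791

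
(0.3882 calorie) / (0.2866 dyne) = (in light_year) 5.99e-11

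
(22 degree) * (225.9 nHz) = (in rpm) 8.283e-07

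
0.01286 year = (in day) 4.694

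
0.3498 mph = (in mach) 0.0004592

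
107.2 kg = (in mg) 1.072e+08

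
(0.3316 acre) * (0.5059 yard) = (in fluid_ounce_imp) 2.185e+07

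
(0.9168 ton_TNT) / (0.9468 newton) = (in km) 4.051e+06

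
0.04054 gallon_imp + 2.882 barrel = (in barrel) 2.883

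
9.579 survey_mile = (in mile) 9.579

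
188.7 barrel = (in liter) 3e+04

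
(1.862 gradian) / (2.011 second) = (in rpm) 0.1389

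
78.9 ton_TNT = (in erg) 3.301e+18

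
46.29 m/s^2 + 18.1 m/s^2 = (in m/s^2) 64.39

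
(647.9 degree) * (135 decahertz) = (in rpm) 1.458e+05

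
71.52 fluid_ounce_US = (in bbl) 0.0133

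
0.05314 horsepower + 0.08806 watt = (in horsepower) 0.05326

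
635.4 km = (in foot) 2.085e+06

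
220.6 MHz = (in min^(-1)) 1.324e+10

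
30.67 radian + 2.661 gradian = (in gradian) 1955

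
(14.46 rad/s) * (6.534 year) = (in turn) 4.742e+08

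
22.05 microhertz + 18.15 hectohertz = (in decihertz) 1.815e+04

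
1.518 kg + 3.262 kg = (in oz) 168.6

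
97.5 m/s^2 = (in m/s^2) 97.5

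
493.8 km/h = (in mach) 0.4028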